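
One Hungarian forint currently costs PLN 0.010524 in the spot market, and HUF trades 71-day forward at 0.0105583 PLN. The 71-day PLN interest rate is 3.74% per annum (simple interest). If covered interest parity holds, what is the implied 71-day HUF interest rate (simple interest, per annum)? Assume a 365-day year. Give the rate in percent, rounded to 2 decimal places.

2.06%

T = 71/365 years.
CIP gives F = S · g_PLN/g_HUF, so g_PLN/g_HUF = 0.0105583/0.010524 = 1.0032592.
PLN growth factor: 1 + 0.0374×71/365 = 1.0072751.
That pins the HUF growth at 1.0040029.
r = (1.0040029 − 1)/(71/365) = 0.020578 → 2.06%.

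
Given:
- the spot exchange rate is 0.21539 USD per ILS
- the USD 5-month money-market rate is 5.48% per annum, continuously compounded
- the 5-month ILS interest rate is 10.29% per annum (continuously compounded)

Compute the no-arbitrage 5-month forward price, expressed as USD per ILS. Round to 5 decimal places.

0.21112

T = 5/12 years.
USD accumulates by e^(0.0548×5/12) = 1.023096.
ILS growth factor: e^(0.1029×5/12) = 1.0438074.
CIP: F = S · (grow USD)/(grow ILS) = 0.21539 × 1.023096/1.0438074 = 0.2111162 USD per ILS.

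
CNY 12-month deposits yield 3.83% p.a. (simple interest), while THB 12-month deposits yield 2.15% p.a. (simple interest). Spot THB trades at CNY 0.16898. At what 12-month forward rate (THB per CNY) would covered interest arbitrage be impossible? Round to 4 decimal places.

T = 1 year.
CNY accumulates by 1 + 0.0383×1 = 1.038300.
THB accumulates by 1 + 0.0215×1 = 1.021500.
Forward (CNY per THB) = 0.16898 × 1.038300 / 1.021500 = 0.1717591.
Invert for THB per CNY: 1 / 0.1717591 = 5.8221.

5.8221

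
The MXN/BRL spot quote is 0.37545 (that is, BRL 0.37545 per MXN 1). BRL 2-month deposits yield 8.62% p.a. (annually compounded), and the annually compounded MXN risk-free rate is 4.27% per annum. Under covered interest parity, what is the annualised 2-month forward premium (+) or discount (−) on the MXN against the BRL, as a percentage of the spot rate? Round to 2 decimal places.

+4.10%

T = 2/12 years.
No-arbitrage forward: 0.37545 × 1.0138763 / 1.0069933 = 0.37801628 BRL/MXN.
Annualised premium = (F − S)/S × (1/T) = (0.37801628 − 0.37545)/0.37545 ÷ (2/12) = 4.10%.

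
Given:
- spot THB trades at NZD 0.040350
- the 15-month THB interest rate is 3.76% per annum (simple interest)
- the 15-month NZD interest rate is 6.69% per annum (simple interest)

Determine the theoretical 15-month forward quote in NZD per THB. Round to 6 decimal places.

0.041761

T = 15/12 years.
NZD accumulates by 1 + 0.0669×15/12 = 1.083625.
Growth of 1 THB over T: 1 + 0.0376×15/12 = 1.047000.
So F = 0.04035 × 1.083625 / 1.047000 = 0.04176148 (NZD/THB).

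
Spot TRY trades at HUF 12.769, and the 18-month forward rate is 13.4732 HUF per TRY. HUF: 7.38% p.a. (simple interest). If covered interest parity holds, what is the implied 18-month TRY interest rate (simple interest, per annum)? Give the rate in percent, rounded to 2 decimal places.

3.51%

T = 18/12 years.
By CIP, F/S equals the HUF-to-TRY growth ratio: 13.4732/12.769 = 1.0551492.
The HUF side grows by 1 + 0.0738×18/12 = 1.110700.
So the TRY growth factor = 1.0526473.
(1.0526473 − 1)/T = 0.035098, i.e. 3.51%.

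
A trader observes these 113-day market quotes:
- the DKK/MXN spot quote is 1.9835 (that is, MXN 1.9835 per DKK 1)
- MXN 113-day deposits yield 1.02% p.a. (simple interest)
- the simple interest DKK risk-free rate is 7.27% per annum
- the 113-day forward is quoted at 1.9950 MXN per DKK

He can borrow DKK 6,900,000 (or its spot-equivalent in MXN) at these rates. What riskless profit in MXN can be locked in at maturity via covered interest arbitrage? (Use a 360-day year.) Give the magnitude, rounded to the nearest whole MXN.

MXN 349,656

T = 113/360 years.
Invest the DKK and cover forward: 6,900,000 × 1.0228197222 × 1.9950 = MXN 14,079,624.89.
Convert at spot and invest in MXN: 6,900,000 × 1.9835 × 1.0032016667 = MXN 13,729,968.49.
The quoted forward overvalues DKK, so borrow MXN, buy DKK at spot, deposit the DKK at 7.27%, and sell the proceeds forward at 1.9950.
The gap between the two covered legs is MXN 349,656.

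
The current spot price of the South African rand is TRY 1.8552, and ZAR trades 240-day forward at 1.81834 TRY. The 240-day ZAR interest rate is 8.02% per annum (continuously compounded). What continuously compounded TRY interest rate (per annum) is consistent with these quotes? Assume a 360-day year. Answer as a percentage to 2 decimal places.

5.01%

T = 240/360 years.
CIP gives F = S · g_TRY/g_ZAR, so g_TRY/g_ZAR = 1.81834/1.8552 = 0.9801315.
The ZAR side grows by e^(0.0802×240/360) = 1.0549218.
So the TRY growth factor = 1.0339621.
Take logs: ln 1.0339621 / (240/360) = 0.050097, so 5.01%.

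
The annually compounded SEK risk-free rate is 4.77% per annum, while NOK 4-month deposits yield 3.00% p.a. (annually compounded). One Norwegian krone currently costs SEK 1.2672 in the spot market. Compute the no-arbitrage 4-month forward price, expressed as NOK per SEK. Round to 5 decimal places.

T = 4/12 years.
Growth of 1 SEK over T: (1 + 0.0477)^(4/12) = 1.0156537.
Growth of 1 NOK over T: (1 + 0.0300)^(4/12) = 1.0099016.
Forward (SEK per NOK) = 1.2672 × 1.0156537 / 1.0099016 = 1.274418.
Quoted the other way: 1/1.274418 = 0.78467 NOK per SEK.

0.78467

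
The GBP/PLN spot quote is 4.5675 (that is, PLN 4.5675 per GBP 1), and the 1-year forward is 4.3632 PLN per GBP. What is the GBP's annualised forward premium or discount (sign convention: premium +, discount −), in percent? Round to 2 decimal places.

T = 1 year.
(F − S)/S = (4.3632 − 4.5675)/4.5675 = -0.0447291.
Per annum: -0.0447291 / 1 = -0.044729 = -4.47%.

-4.47%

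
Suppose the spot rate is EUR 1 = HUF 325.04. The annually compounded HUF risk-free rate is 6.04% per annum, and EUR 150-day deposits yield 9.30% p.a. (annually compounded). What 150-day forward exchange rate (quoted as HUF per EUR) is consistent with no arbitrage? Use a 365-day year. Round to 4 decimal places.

321.0203

T = 150/365 years.
Growth of 1 HUF over T: (1 + 0.0604)^(150/365) = 1.024393957.
Growth of 1 EUR over T: (1 + 0.0930)^(150/365) = 1.037220996.
CIP: F = S · (grow HUF)/(grow EUR) = 325.04 × 1.024393957/1.037220996 = 321.020316 HUF per EUR.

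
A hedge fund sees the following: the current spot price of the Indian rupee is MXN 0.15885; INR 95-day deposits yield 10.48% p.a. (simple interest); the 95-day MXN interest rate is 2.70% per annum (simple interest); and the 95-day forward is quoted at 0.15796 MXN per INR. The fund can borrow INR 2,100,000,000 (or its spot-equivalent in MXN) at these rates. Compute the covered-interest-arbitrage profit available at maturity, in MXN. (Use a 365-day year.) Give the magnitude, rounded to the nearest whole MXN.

T = 95/365 years.
Invest the INR and cover forward: 2,100,000,000 × 1.02727671233 × 0.15796 = MXN 340,764,121.91.
Convert at spot and invest in MXN: 2,100,000,000 × 0.15885 × 1.00702739726 = MXN 335,929,234.31.
The quoted forward overvalues INR, so borrow MXN, buy INR at spot, deposit the INR at 10.48%, and sell the proceeds forward at 0.15796.
The gap between the two covered legs is MXN 4,834,888.

MXN 4,834,888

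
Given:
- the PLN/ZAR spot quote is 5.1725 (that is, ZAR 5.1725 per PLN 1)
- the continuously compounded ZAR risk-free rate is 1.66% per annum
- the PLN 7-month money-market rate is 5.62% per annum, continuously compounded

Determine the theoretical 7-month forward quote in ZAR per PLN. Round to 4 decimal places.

5.0544

T = 7/12 years.
ZAR growth factor: e^(0.0166×7/12) = 1.0097304.
Growth of 1 PLN over T: e^(0.0562×7/12) = 1.0333266.
Forward (ZAR per PLN) = 5.1725 × 1.0097304 / 1.0333266 = 5.054385.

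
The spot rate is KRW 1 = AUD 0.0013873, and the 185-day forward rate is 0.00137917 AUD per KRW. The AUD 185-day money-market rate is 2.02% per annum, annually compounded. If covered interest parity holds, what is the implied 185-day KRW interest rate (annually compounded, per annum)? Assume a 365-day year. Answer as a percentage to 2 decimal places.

3.21%

T = 185/365 years.
CIP gives F = S · g_AUD/g_KRW, so g_AUD/g_KRW = 0.00137917/0.0013873 = 0.9941397.
The AUD side grows by (1 + 0.0202)^(185/365) = 1.0101879.
So the KRW growth factor = 1.0161428.
Annualise: 1.0161428^(365/185) − 1 = 0.032099 = 3.21%.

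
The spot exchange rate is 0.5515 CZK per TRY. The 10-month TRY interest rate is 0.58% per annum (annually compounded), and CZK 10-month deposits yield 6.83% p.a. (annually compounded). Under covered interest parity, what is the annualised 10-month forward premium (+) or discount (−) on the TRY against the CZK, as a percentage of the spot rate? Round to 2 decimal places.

+6.18%

T = 10/12 years.
F = S · g_CZK/g_TRY = 0.5515 × 1.056601/1.004831 = 0.5799139.
(F − S)/S ÷ T = (0.5799139 − 0.5515)/0.5515/(10/12) = 0.061825 → 6.18%.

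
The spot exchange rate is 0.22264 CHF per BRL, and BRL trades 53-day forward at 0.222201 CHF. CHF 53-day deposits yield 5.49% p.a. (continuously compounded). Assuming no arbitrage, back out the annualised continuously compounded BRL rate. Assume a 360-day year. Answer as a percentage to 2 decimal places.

T = 53/360 years.
By CIP, F/S equals the CHF-to-BRL growth ratio: 0.222201/0.22264 = 0.9980282.
CHF growth factor: e^(0.0549×53/360) = 1.0081153.
That pins the BRL growth at 1.010107.
Take logs: ln 1.010107 / (53/360) = 0.068307, so 6.83%.

6.83%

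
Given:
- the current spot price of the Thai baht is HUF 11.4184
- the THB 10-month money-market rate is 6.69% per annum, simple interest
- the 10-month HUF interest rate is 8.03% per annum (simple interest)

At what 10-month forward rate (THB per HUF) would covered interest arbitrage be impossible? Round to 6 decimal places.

T = 10/12 years.
Growth of 1 HUF over T: 1 + 0.0803×10/12 = 1.0669167.
THB growth factor: 1 + 0.0669×10/12 = 1.055750.
Forward (HUF per THB) = 11.4184 × 1.0669167 / 1.055750 = 11.53917.
Invert for THB per HUF: 1 / 11.53917 = 0.086661.

0.086661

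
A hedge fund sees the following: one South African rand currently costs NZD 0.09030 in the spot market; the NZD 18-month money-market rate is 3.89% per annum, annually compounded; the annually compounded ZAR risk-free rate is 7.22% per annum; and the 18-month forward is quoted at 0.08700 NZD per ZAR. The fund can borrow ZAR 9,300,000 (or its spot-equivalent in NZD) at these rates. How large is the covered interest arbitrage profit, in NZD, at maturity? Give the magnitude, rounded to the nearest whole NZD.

T = 18/12 years.
Keep in ZAR, deliver into the forward: 9,300,000·1.11023191·0.08700 = NZD 898,288.64.
Swap to NZD now, deposit: 9,300,000·0.09030·1.05891383 = NZD 889,265.25.
The quoted forward overvalues ZAR, so borrow NZD, buy ZAR at spot, deposit the ZAR at 7.22%, and sell the proceeds forward at 0.08700.
Arbitrage profit = |898,288.64 − 889,265.25| = NZD 9,023.

NZD 9,023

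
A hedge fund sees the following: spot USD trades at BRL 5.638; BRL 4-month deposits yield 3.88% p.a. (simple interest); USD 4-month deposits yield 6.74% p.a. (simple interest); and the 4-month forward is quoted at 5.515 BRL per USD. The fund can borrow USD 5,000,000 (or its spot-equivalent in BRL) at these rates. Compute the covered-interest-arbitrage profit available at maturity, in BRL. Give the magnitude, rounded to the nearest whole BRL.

BRL 360,072

T = 4/12 years.
Invest the USD and cover forward: 5,000,000 × 1.0224666667 × 5.515 = BRL 28,194,518.33.
Convert at spot and invest in BRL: 5,000,000 × 5.638 × 1.0129333333 = BRL 28,554,590.67.
The quoted forward undervalues USD, so borrow USD, convert to BRL at spot, deposit the BRL at 3.88%, and buy USD forward at 5.515 to cover the loan.
Profit = 28,554,590.67 − 28,194,518.33 = BRL 360,072.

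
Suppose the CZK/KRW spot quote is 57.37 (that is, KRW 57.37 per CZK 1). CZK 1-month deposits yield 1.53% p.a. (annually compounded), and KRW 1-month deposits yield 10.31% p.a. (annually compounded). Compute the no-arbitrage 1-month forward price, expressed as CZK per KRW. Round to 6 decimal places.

0.017311

T = 1/12 years.
KRW growth factor: (1 + 0.1031)^(1/12) = 1.0082106.
CZK growth factor: (1 + 0.0153)^(1/12) = 1.0012661.
So F = 57.37 × 1.0082106 / 1.0012661 = 57.76790 (KRW/CZK).
Invert for CZK per KRW: 1 / 57.76790 = 0.017311.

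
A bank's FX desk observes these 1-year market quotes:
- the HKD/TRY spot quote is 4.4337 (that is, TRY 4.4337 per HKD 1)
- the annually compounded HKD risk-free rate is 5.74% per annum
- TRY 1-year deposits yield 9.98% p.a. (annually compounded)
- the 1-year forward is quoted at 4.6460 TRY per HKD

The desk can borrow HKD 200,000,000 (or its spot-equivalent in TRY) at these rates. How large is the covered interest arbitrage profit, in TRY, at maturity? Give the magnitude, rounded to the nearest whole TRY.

TRY 7,299,428

T = 1 year.
Keep in HKD, deliver into the forward: 200,000,000·1.057400·4.6460 = TRY 982,536,080.00.
Swap to TRY now, deposit: 200,000,000·4.4337·1.099800 = TRY 975,236,652.00.
The quoted forward overvalues HKD, so borrow TRY, buy HKD at spot, deposit the HKD at 5.74%, and sell the proceeds forward at 4.6460.
Arbitrage profit = |982,536,080.00 − 975,236,652.00| = TRY 7,299,428.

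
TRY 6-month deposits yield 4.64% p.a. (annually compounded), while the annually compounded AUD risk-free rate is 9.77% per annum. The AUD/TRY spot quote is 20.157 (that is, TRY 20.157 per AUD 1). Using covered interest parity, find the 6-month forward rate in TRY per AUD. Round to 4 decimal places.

19.6804

T = 6/12 years.
TRY growth factor: (1 + 0.0464)^(6/12) = 1.02293695.
AUD accumulates by (1 + 0.0977)^(6/12) = 1.04771179.
Forward (TRY per AUD) = 20.157 × 1.02293695 / 1.04771179 = 19.680355.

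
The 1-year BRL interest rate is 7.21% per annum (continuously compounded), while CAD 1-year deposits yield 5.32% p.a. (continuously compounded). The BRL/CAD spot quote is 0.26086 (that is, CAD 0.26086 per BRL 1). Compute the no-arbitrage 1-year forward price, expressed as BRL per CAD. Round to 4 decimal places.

T = 1 year.
CAD growth factor: e^(0.0532×1) = 1.0546406.
Growth of 1 BRL over T: e^(0.0721×1) = 1.0747628.
Forward (CAD per BRL) = 0.26086 × 1.0546406 / 1.0747628 = 0.2559761.
Quoted the other way: 1/0.2559761 = 3.9066 BRL per CAD.

3.9066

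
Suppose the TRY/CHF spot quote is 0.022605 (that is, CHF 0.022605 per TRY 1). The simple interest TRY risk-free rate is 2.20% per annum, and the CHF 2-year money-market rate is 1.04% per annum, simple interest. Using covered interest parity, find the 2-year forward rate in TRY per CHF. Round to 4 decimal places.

T = 2 years.
Growth of 1 CHF over T: 1 + 0.0104×2 = 1.020800.
Growth of 1 TRY over T: 1 + 0.0220×2 = 1.044000.
So F = 0.022605 × 1.020800 / 1.044000 = 0.022102667 (CHF/TRY).
Quoted the other way: 1/0.022102667 = 45.2434 TRY per CHF.

45.2434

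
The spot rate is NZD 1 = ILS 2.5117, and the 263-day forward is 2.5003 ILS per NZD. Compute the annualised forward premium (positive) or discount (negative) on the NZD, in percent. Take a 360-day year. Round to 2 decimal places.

T = 263/360 years.
(F − S)/S = (2.5003 − 2.5117)/2.5117 = -0.0045388.
×(1/T) gives -0.62% p.a.

-0.62%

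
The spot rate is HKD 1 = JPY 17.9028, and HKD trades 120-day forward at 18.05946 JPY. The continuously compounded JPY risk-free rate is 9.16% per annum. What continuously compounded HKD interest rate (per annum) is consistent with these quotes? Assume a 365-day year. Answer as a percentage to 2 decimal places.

6.51%

T = 120/365 years.
CIP gives F = S · g_JPY/g_HKD, so g_JPY/g_HKD = 18.05946/17.9028 = 1.0087506.
The JPY side grows by e^(0.0916×120/365) = 1.0305731.
Hence g_HKD = 1.0216332.
r = ln(1.0216332)/(120/365) = 0.065099 → 6.51%.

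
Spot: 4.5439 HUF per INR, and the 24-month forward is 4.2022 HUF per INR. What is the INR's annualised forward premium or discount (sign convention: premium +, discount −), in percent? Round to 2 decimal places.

-3.76%

T = 2 years.
INR trades forward at -7.51997% vs spot over the period.
×(1/T) gives -3.76% p.a.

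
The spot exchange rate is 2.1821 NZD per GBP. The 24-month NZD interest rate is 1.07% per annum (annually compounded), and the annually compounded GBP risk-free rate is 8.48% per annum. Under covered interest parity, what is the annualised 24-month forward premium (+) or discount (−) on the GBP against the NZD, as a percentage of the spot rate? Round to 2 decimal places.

-6.60%

T = 2 years.
CIP forward (NZD per GBP) = 2.1821 × 1.0215145/1.176791 = 1.8941739.
(F − S)/S ÷ T = (1.8941739 − 2.1821)/2.1821/2 = -0.065975 → -6.60%.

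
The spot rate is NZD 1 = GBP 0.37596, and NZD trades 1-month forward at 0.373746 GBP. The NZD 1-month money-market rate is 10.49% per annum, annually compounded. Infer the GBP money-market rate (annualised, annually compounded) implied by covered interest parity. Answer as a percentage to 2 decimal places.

2.93%

T = 1/12 years.
CIP gives F = S · g_GBP/g_NZD, so g_GBP/g_NZD = 0.373746/0.37596 = 0.9941111.
NZD growth factor: (1 + 0.1049)^(1/12) = 1.0083476.
Hence g_GBP = 1.0024095.
r = 1.0024095^(12/1) − 1 = 0.029300 → 2.93%.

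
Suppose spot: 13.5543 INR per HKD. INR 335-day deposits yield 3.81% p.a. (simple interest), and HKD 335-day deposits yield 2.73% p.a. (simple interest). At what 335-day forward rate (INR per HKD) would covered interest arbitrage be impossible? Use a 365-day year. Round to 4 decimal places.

T = 335/365 years.
INR accumulates by 1 + 0.0381×335/365 = 1.03496849.
HKD accumulates by 1 + 0.0273×335/365 = 1.02505616.
Forward (INR per HKD) = 13.5543 × 1.03496849 / 1.02505616 = 13.685371.

13.6854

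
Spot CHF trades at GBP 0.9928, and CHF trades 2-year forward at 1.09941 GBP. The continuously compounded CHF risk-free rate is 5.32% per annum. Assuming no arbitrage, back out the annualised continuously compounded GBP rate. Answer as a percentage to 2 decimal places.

10.42%

T = 2 years.
F/S = 1.09941/0.9928 = 1.1073832 = (growth of GBP) / (growth of CHF).
The CHF side grows by e^(0.0532×2) = 1.1122667.
So the GBP growth factor = 1.2317055.
Take logs: ln 1.2317055 / 2 = 0.104200, so 10.42%.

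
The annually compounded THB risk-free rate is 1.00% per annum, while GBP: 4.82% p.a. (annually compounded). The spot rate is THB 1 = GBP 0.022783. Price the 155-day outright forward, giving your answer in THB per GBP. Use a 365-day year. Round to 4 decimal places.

43.2058

T = 155/365 years.
GBP accumulates by (1 + 0.0482)^(155/365) = 1.02019165.
THB growth factor: (1 + 0.0100)^(155/365) = 1.00423442.
So F = 0.022783 × 1.02019165 / 1.00423442 = 0.023145021 (GBP/THB).
Quoted the other way: 1/0.023145021 = 43.2058 THB per GBP.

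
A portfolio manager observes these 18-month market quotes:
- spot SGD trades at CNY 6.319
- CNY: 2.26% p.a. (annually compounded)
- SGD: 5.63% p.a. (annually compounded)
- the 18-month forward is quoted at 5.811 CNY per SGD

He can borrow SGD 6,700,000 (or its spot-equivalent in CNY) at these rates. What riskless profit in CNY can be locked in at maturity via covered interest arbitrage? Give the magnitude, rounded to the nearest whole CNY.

CNY 1,513,110

T = 18/12 years.
Route A — deposit SGD, sell forward: 6,700,000 × 1.0856277095 × 5.811 = CNY 42,267,503.55.
Route B — convert at spot, deposit CNY: 6,700,000 × 6.319 × 1.0340908196 = CNY 43,780,613.26.
The quoted forward undervalues SGD, so borrow SGD, convert to CNY at spot, deposit the CNY at 2.26%, and buy SGD forward at 5.811 to cover the loan.
Profit = 43,780,613.26 − 42,267,503.55 = CNY 1,513,110.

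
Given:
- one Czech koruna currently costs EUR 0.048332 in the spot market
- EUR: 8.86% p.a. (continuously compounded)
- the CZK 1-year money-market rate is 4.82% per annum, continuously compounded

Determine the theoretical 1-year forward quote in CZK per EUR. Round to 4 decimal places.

19.8710

T = 1 year.
EUR growth factor: e^(0.0886×1) = 1.09264351.
CZK growth factor: e^(0.0482×1) = 1.04938051.
So F = 0.048332 × 1.09264351 / 1.04938051 = 0.050324592 (EUR/CZK).
Quoted the other way: 1/0.050324592 = 19.8710 CZK per EUR.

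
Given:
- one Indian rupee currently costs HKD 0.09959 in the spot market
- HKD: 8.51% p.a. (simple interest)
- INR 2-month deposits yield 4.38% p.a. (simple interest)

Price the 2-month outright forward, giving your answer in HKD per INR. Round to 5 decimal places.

0.10027

T = 2/12 years.
HKD growth factor: 1 + 0.0851×2/12 = 1.0141833.
INR accumulates by 1 + 0.0438×2/12 = 1.007300.
So F = 0.09959 × 1.0141833 / 1.007300 = 0.1002705 (HKD/INR).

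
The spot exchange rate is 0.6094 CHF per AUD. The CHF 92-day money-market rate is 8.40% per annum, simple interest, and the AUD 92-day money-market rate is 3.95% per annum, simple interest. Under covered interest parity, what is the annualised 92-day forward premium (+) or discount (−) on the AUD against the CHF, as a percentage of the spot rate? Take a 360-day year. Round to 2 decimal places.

+4.41%

T = 92/360 years.
No-arbitrage forward: 0.6094 × 1.0214667 / 1.0100944 = 0.6162610 CHF/AUD.
Annualised premium = (F − S)/S × (1/T) = (0.6162610 − 0.6094)/0.6094 ÷ (92/360) = 4.41%.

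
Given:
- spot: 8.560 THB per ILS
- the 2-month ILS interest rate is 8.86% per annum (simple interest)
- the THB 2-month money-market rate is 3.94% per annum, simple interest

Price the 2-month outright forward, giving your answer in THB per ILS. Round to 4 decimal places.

T = 2/12 years.
THB accumulates by 1 + 0.0394×2/12 = 1.0065667.
Growth of 1 ILS over T: 1 + 0.0886×2/12 = 1.0147667.
So F = 8.56 × 1.0065667 / 1.0147667 = 8.490829 (THB/ILS).

8.4908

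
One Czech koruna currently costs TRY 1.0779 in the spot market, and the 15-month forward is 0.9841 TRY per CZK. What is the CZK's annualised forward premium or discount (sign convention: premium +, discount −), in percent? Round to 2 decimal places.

T = 15/12 years.
CZK trades forward at -8.70211% vs spot over the period.
×(1/T) gives -6.96% p.a.

-6.96%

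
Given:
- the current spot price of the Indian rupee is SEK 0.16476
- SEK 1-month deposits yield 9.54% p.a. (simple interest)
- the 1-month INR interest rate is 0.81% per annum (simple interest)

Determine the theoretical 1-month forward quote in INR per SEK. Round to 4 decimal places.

6.0256

T = 1/12 years.
Growth of 1 SEK over T: 1 + 0.0954×1/12 = 1.007950.
Growth of 1 INR over T: 1 + 0.0081×1/12 = 1.000675.
Forward (SEK per INR) = 0.16476 × 1.007950 / 1.000675 = 0.1659578.
Quoted the other way: 1/0.1659578 = 6.0256 INR per SEK.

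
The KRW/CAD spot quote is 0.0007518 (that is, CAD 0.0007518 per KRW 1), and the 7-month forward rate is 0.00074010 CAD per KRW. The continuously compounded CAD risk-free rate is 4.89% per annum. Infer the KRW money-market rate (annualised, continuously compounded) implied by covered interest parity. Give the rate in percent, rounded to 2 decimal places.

T = 7/12 years.
By CIP, F/S equals the CAD-to-KRW growth ratio: 0.0007401/0.0007518 = 0.9844374.
CAD growth factor: e^(0.0489×7/12) = 1.0289357.
Hence g_KRW = 1.0452018.
Take logs: ln 1.0452018 / (7/12) = 0.075789, so 7.58%.

7.58%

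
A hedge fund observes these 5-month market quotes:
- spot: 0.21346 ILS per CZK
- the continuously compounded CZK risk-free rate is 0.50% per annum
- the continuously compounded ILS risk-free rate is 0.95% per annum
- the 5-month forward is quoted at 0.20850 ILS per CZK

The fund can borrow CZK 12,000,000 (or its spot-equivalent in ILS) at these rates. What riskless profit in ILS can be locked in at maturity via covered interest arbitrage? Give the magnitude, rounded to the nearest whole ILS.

ILS 64,462

T = 5/12 years.
Keep in CZK, deliver into the forward: 12,000,000·1.002085505·0.20850 = ILS 2,507,217.93.
Swap to ILS now, deposit: 12,000,000·0.21346·1.003966178 = ILS 2,571,679.44.
The quoted forward undervalues CZK, so borrow CZK, convert to ILS at spot, deposit the ILS at 0.95%, and buy CZK forward at 0.20850 to cover the loan.
The gap between the two covered legs is ILS 64,462.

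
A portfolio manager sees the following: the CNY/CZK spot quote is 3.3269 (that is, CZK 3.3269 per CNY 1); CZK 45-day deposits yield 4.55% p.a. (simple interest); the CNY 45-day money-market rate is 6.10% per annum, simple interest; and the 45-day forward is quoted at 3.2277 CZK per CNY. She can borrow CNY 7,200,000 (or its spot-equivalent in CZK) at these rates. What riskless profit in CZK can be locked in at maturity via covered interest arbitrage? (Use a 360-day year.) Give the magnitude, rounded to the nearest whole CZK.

T = 45/360 years.
Invest the CNY and cover forward: 7,200,000 × 1.007625 × 3.2277 = CZK 23,416,640.73.
Convert at spot and invest in CZK: 7,200,000 × 3.3269 × 1.0056875 = CZK 24,089,916.56.
The quoted forward undervalues CNY, so borrow CNY, convert to CZK at spot, deposit the CZK at 4.55%, and buy CNY forward at 3.2277 to cover the loan.
The gap between the two covered legs is CZK 673,276.

CZK 673,276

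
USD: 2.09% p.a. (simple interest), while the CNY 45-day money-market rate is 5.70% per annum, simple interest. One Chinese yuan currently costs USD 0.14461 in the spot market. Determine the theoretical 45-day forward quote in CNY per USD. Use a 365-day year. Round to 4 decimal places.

T = 45/365 years.
Growth of 1 USD over T: 1 + 0.0209×45/365 = 1.0025767.
Growth of 1 CNY over T: 1 + 0.0570×45/365 = 1.0070274.
CIP: F = S · (grow USD)/(grow CNY) = 0.14461 × 1.0025767/1.0070274 = 0.1439709 USD per CNY.
Invert for CNY per USD: 1 / 0.1439709 = 6.9458.

6.9458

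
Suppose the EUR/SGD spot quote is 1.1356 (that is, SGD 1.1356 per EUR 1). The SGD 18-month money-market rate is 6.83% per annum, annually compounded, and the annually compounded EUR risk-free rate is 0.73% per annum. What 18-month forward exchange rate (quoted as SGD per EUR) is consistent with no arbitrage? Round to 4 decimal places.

1.2403

T = 18/12 years.
SGD growth factor: (1 + 0.0683)^(18/12) = 1.1041799.
Growth of 1 EUR over T: (1 + 0.0073)^(18/12) = 1.010970.
So F = 1.1356 × 1.1041799 / 1.010970 = 1.240301 (SGD/EUR).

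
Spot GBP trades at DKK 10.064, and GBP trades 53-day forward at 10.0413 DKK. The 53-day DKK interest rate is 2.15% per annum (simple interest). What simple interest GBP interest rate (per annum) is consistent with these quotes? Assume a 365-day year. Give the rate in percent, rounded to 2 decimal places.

T = 53/365 years.
CIP gives F = S · g_DKK/g_GBP, so g_DKK/g_GBP = 10.0413/10.064 = 0.9977444.
The DKK side grows by 1 + 0.0215×53/365 = 1.0031219.
Hence g_GBP = 1.0053897.
r = (1.0053897 − 1)/(53/365) = 0.037118 → 3.71%.

3.71%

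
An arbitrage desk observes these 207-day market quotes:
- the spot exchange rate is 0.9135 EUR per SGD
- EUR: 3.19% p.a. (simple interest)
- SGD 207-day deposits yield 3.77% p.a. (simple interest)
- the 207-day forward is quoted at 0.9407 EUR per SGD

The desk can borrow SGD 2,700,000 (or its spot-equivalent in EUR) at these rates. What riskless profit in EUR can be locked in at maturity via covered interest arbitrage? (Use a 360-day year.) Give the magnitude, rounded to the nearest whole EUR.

T = 207/360 years.
Keep in SGD, deliver into the forward: 2,700,000·1.0216775·0.9407 = EUR 2,594,948.47.
Swap to EUR now, deposit: 2,700,000·0.9135·1.0183425 = EUR 2,511,690.86.
The quoted forward overvalues SGD, so borrow EUR, buy SGD at spot, deposit the SGD at 3.77%, and sell the proceeds forward at 0.9407.
The gap between the two covered legs is EUR 83,258.

EUR 83,258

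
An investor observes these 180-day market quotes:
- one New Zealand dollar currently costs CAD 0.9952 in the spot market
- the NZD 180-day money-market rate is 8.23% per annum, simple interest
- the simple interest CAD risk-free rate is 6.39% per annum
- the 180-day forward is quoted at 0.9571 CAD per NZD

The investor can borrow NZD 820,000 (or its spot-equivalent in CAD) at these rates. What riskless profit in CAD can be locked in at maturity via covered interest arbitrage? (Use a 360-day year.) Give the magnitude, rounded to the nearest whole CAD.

CAD 25,020

T = 180/360 years.
Keep in NZD, deliver into the forward: 820,000·1.041150·0.9571 = CAD 817,117.43.
Swap to CAD now, deposit: 820,000·0.9952·1.031950 = CAD 842,137.24.
The quoted forward undervalues NZD, so borrow NZD, convert to CAD at spot, deposit the CAD at 6.39%, and buy NZD forward at 0.9571 to cover the loan.
The gap between the two covered legs is CAD 25,020.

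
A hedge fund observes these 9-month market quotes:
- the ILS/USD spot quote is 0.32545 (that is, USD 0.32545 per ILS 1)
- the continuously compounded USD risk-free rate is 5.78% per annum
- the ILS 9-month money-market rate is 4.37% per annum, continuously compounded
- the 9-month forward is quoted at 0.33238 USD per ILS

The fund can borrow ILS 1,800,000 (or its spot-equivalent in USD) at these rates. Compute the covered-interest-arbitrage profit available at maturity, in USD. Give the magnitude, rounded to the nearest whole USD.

T = 9/12 years.
Route A — deposit ILS, sell forward: 1,800,000 × 1.03331802 × 0.33238 = USD 618,217.64.
Route B — convert at spot, deposit USD: 1,800,000 × 0.32545 × 1.04430334 = USD 611,763.34.
The quoted forward overvalues ILS, so borrow USD, buy ILS at spot, deposit the ILS at 4.37%, and sell the proceeds forward at 0.33238.
Profit = 618,217.64 − 611,763.34 = USD 6,454.

USD 6,454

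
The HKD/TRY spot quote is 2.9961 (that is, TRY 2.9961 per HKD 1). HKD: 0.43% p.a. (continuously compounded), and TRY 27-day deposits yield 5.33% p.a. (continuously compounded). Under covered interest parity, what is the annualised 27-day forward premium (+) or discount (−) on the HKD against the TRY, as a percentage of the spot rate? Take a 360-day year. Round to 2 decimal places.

+4.91%

T = 27/360 years.
CIP forward (TRY per HKD) = 2.9961 × 1.0040055/1.0003226 = 3.0071308.
Annualised premium = (F − S)/S × (1/T) = (3.0071308 − 2.9961)/2.9961 ÷ (27/360) = 4.91%.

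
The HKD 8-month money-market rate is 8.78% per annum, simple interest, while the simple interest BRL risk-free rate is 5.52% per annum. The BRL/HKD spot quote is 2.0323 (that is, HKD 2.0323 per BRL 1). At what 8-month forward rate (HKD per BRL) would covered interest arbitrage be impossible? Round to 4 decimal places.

2.0749

T = 8/12 years.
Growth of 1 HKD over T: 1 + 0.0878×8/12 = 1.0585333.
Growth of 1 BRL over T: 1 + 0.0552×8/12 = 1.036800.
CIP: F = S · (grow HKD)/(grow BRL) = 2.0323 × 1.0585333/1.036800 = 2.074901 HKD per BRL.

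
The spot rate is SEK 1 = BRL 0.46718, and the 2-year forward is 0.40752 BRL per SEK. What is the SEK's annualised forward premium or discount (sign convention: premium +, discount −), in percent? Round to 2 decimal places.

-6.39%

T = 2 years.
(F − S)/S = (0.40752 − 0.46718)/0.46718 = -0.1277024.
Per annum: -0.1277024 / 2 = -0.063851 = -6.39%.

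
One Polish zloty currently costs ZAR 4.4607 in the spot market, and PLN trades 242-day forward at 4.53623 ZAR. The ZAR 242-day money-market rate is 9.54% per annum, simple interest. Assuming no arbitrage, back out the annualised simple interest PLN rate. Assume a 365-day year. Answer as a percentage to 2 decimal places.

T = 242/365 years.
By CIP, F/S equals the ZAR-to-PLN growth ratio: 4.53623/4.4607 = 1.0169323.
The ZAR side grows by 1 + 0.0954×242/365 = 1.0632515.
That pins the PLN growth at 1.045548.
(1.045548 − 1)/T = 0.068698, i.e. 6.87%.

6.87%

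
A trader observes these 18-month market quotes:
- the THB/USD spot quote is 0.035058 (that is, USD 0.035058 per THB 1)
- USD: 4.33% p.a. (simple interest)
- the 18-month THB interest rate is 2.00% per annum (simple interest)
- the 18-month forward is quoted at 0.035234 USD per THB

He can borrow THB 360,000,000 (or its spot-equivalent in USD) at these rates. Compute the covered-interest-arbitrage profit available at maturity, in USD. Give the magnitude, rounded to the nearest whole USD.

USD 375,839

T = 18/12 years.
Keep in THB, deliver into the forward: 360,000,000·1.030000·0.035234 = USD 13,064,767.20.
Swap to USD now, deposit: 360,000,000·0.035058·1.064950 = USD 13,440,606.16.
The quoted forward undervalues THB, so borrow THB, convert to USD at spot, deposit the USD at 4.33%, and buy THB forward at 0.035234 to cover the loan.
The gap between the two covered legs is USD 375,839.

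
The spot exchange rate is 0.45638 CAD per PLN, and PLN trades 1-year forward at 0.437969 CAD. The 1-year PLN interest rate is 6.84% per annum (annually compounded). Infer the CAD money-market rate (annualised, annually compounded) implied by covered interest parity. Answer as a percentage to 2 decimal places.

T = 1 year.
F/S = 0.437969/0.45638 = 0.9596586 = (growth of CAD) / (growth of PLN).
PLN growth factor: (1 + 0.0684)^1 = 1.068400.
That pins the CAD growth at 1.0252992.
r = 1.0252992^(1/1) − 1 = 0.025299 → 2.53%.

2.53%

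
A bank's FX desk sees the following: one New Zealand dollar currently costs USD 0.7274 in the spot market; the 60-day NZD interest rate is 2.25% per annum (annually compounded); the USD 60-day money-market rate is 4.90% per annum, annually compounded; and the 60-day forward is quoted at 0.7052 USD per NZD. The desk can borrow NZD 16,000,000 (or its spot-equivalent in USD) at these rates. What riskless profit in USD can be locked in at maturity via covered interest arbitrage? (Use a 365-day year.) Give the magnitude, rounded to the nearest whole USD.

T = 60/365 years.
Invest the NZD and cover forward: 16,000,000 × 1.0036643317 × 0.7052 = USD 11,324,545.39.
Convert at spot and invest in USD: 16,000,000 × 0.7274 × 1.0078946705 = USD 11,730,281.33.
The quoted forward undervalues NZD, so borrow NZD, convert to USD at spot, deposit the USD at 4.90%, and buy NZD forward at 0.7052 to cover the loan.
The gap between the two covered legs is USD 405,736.

USD 405,736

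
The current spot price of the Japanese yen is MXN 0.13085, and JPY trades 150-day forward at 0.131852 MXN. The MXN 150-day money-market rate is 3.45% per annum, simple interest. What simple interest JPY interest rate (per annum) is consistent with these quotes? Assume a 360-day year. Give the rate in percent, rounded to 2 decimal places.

T = 150/360 years.
F/S = 0.131852/0.13085 = 1.0076576 = (growth of MXN) / (growth of JPY).
The MXN side grows by 1 + 0.0345×150/360 = 1.014375.
Hence g_JPY = 1.0066664.
r = (1.0066664 − 1)/(150/360) = 0.015999 → 1.60%.

1.60%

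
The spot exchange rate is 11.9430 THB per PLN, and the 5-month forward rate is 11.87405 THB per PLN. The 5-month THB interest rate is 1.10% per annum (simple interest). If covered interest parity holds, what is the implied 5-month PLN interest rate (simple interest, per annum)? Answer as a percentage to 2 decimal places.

2.50%

T = 5/12 years.
By CIP, F/S equals the THB-to-PLN growth ratio: 11.87405/11.943 = 0.9942267.
THB growth factor: 1 + 0.0110×5/12 = 1.0045833.
Hence g_PLN = 1.0104167.
r = (1.0104167 − 1)/(5/12) = 0.025000 → 2.50%.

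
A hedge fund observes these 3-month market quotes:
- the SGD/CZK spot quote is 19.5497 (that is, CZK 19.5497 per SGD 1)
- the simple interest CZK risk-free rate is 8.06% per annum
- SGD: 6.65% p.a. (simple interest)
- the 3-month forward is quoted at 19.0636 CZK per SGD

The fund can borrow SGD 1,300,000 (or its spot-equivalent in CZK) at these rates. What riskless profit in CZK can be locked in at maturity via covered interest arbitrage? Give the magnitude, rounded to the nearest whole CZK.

CZK 732,022

T = 3/12 years.
Invest the SGD and cover forward: 1,300,000 × 1.016625 × 19.0636 = CZK 25,194,692.06.
Convert at spot and invest in CZK: 1,300,000 × 19.5497 × 1.020150 = CZK 25,926,714.39.
The quoted forward undervalues SGD, so borrow SGD, convert to CZK at spot, deposit the CZK at 8.06%, and buy SGD forward at 19.0636 to cover the loan.
Profit = 25,926,714.39 − 25,194,692.06 = CZK 732,022.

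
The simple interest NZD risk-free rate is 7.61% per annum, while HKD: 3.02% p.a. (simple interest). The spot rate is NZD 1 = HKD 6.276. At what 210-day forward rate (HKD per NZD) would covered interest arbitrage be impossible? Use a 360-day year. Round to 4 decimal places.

T = 210/360 years.
HKD growth factor: 1 + 0.0302×210/360 = 1.0176167.
Growth of 1 NZD over T: 1 + 0.0761×210/360 = 1.0443917.
Forward (HKD per NZD) = 6.276 × 1.0176167 / 1.0443917 = 6.115103.

6.1151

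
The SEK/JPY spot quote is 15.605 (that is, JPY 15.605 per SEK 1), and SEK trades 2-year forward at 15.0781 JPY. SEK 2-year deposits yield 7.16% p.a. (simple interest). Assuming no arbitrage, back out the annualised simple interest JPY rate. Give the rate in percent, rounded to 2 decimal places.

5.23%

T = 2 years.
By CIP, F/S equals the JPY-to-SEK growth ratio: 15.0781/15.605 = 0.9662352.
The SEK side grows by 1 + 0.0716×2 = 1.143200.
Hence g_JPY = 1.1046001.
(1.1046001 − 1)/T = 0.052300, i.e. 5.23%.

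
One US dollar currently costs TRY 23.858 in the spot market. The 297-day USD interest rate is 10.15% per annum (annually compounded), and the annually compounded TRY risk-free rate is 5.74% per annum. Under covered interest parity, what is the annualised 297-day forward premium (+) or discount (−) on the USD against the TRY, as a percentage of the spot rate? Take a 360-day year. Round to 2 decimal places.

T = 297/360 years.
CIP forward (TRY per USD) = 23.858 × 1.0471223/1.0830218 = 23.067166.
(F − S)/S ÷ T = (23.067166 − 23.858)/23.858/(297/360) = -0.040179 → -4.02%.

-4.02%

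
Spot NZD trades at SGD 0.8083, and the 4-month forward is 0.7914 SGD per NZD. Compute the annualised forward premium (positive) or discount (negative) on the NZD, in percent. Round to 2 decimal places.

-6.27%

T = 4/12 years.
NZD trades forward at -2.09081% vs spot over the period.
×(1/T) gives -6.27% p.a.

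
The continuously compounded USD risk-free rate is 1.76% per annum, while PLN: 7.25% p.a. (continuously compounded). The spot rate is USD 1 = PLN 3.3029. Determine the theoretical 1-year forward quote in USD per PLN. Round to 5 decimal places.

0.28659

T = 1 year.
Growth of 1 PLN over T: e^(0.0725×1) = 1.0751928.
USD accumulates by e^(0.0176×1) = 1.0177558.
Forward (PLN per USD) = 3.3029 × 1.0751928 / 1.0177558 = 3.489299.
Invert for USD per PLN: 1 / 3.489299 = 0.28659.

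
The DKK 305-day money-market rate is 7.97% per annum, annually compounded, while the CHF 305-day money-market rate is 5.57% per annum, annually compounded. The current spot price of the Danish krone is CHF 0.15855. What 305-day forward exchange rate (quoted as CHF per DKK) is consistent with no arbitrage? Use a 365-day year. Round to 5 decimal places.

T = 305/365 years.
CHF accumulates by (1 + 0.0557)^(305/365) = 1.0463352.
DKK accumulates by (1 + 0.0797)^(305/365) = 1.0661753.
CIP: F = S · (grow CHF)/(grow DKK) = 0.15855 × 1.0463352/1.0661753 = 0.1555996 CHF per DKK.

0.15560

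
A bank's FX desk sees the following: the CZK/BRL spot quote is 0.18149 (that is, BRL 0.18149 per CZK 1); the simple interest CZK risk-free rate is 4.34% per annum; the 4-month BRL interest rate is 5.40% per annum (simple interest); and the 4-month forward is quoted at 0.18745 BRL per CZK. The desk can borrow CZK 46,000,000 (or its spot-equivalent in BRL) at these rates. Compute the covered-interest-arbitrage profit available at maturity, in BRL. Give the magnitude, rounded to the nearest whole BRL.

T = 4/12 years.
Invest the CZK and cover forward: 46,000,000 × 1.014466667 × 0.18745 = BRL 8,747,441.73.
Convert at spot and invest in BRL: 46,000,000 × 0.18149 × 1.018000 = BRL 8,498,813.72.
The quoted forward overvalues CZK, so borrow BRL, buy CZK at spot, deposit the CZK at 4.34%, and sell the proceeds forward at 0.18745.
Profit = 8,747,441.73 − 8,498,813.72 = BRL 248,628.

BRL 248,628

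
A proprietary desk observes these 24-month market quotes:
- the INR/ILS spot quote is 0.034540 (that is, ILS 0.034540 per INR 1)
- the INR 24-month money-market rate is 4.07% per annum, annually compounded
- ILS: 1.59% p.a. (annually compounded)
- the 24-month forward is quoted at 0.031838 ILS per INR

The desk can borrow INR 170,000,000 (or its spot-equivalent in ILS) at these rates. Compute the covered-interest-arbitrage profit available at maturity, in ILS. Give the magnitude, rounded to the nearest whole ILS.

T = 2 years.
Route A — deposit INR, sell forward: 170,000,000 × 1.08305649 × 0.031838 = ILS 5,861,999.93.
Route B — convert at spot, deposit ILS: 170,000,000 × 0.034540 × 1.03205281 = ILS 6,060,007.69.
The quoted forward undervalues INR, so borrow INR, convert to ILS at spot, deposit the ILS at 1.59%, and buy INR forward at 0.031838 to cover the loan.
Arbitrage profit = |5,861,999.93 − 6,060,007.69| = ILS 198,008.

ILS 198,008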